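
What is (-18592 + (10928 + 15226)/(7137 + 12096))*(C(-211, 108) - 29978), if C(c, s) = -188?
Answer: 1198440820868/2137 ≈ 5.6080e+8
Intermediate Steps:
(-18592 + (10928 + 15226)/(7137 + 12096))*(C(-211, 108) - 29978) = (-18592 + (10928 + 15226)/(7137 + 12096))*(-188 - 29978) = (-18592 + 26154/19233)*(-30166) = (-18592 + 26154*(1/19233))*(-30166) = (-18592 + 2906/2137)*(-30166) = -39728198/2137*(-30166) = 1198440820868/2137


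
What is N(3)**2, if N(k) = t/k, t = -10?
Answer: 100/9 ≈ 11.111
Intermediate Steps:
N(k) = -10/k
N(3)**2 = (-10/3)**2 = 100/9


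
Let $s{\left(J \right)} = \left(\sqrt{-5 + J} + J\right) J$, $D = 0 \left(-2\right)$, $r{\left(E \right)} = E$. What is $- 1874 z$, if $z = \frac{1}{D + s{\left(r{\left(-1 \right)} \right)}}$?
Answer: $- \frac{1874}{7} - \frac{1874 i \sqrt{6}}{7} \approx -267.71 - 655.76 i$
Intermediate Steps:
$D = 0$
$s{\left(J \right)} = J \left(J + \sqrt{-5 + J}\right)$ ($s{\left(J \right)} = \left(J + \sqrt{-5 + J}\right) J = J \left(J + \sqrt{-5 + J}\right)$)
$z = \frac{1}{1 - i \sqrt{6}}$ ($z = \frac{1}{0 - \left(-1 + \sqrt{-5 - 1}\right)} = \frac{1}{0 - \left(-1 + \sqrt{-6}\right)} = \frac{1}{0 - \left(-1 + i \sqrt{6}\right)} = \frac{1}{0 + \left(1 - i \sqrt{6}\right)} = \frac{1}{1 - i \sqrt{6}} \approx 0.14286 + 0.34993 i$)
$- 1874 z = - 1874 \frac{i}{i + \sqrt{6}} = - \frac{1874 i}{i + \sqrt{6}}$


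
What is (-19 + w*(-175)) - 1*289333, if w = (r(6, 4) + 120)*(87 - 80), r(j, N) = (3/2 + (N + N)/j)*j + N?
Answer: -462077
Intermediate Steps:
r(j, N) = N + j*(3/2 + 2*N/j) (r(j, N) = (3*(½) + (2*N)/j)*j + N = (3/2 + 2*N/j)*j + N = j*(3/2 + 2*N/j) + N = N + j*(3/2 + 2*N/j))
w = 987 (w = ((3*4 + (3/2)*6) + 120)*(87 - 80) = ((12 + 9) + 120)*7 = (21 + 120)*7 = 141*7 = 987)
(-19 + w*(-175)) - 1*289333 = (-19 + 987*(-175)) - 1*289333 = (-19 - 172725) - 289333 = -172744 - 289333 = -462077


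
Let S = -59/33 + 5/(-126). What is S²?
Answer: 6416089/1920996 ≈ 3.3400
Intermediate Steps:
S = -2533/1386 (S = -59*1/33 + 5*(-1/126) = -59/33 - 5/126 = -2533/1386 ≈ -1.8276)
S² = (-2533/1386)² = 6416089/1920996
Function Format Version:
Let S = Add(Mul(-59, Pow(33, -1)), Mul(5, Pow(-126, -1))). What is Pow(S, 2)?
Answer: Rational(6416089, 1920996) ≈ 3.3400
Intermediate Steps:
S = Rational(-2533, 1386) (S = Add(Mul(-59, Rational(1, 33)), Mul(5, Rational(-1, 126))) = Add(Rational(-59, 33), Rational(-5, 126)) = Rational(-2533, 1386) ≈ -1.8276)
Pow(S, 2) = Pow(Rational(-2533, 1386), 2) = Rational(6416089, 1920996)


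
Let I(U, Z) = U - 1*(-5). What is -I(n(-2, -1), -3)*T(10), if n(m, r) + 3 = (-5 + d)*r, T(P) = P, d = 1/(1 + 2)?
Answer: -200/3 ≈ -66.667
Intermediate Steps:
d = 1/3 ≈ 0.33333
n(m, r) = -3 - 14*r/3 (n(m, r) = -3 + (-5 + 1/3)*r = -3 - 14*r/3)
I(U, Z) = 5 + U (I(U, Z) = U + 5 = 5 + U)
-I(n(-2, -1), -3)*T(10) = -(5 + (-3 - 14/3*(-1)))*10 = -(5 + (-3 + 14/3))*10 = -(5 + 5/3)*10 = -20*10/3 = -1*200/3 = -200/3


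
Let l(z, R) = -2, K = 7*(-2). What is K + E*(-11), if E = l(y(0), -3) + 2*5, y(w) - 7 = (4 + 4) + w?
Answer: -102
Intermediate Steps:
K = -14
y(w) = 15 + w (y(w) = 7 + ((4 + 4) + w) = 7 + (8 + w) = 15 + w)
E = 8 (E = -2 + 2*5 = -2 + 10 = 8)
K + E*(-11) = -14 + 8*(-11) = -14 - 88 = -102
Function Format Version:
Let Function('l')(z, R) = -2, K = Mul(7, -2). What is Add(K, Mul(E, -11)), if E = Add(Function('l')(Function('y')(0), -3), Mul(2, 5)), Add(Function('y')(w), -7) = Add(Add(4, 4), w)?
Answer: -102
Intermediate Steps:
K = -14
Function('y')(w) = Add(15, w) (Function('y')(w) = Add(7, Add(Add(4, 4), w)) = Add(7, Add(8, w)) = Add(15, w))
E = 8 (E = Add(-2, Mul(2, 5)) = Add(-2, 10) = 8)
Add(K, Mul(E, -11)) = Add(-14, Mul(8, -11)) = Add(-14, -88) = -102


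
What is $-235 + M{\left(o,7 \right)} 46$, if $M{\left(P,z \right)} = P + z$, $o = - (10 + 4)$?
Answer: $-557$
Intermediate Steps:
$o = -14$ ($o = \left(-1\right) 14 = -14$)
$-235 + M{\left(o,7 \right)} 46 = -235 + \left(-14 + 7\right) 46 = -235 - 322 = -557$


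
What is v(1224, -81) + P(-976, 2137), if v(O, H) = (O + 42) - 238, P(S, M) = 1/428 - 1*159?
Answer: 371933/428 ≈ 869.00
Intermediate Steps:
P(S, M) = -68051/428 (P(S, M) = 1/428 - 159 = -68051/428)
v(O, H) = -196 + O (v(O, H) = (42 + O) - 238 = -196 + O)
v(1224, -81) + P(-976, 2137) = (-196 + 1224) - 68051/428 = 1028 - 68051/428 = 371933/428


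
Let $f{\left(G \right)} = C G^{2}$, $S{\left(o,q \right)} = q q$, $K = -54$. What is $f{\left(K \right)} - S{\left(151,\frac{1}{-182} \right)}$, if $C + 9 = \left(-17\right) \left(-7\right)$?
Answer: $\frac{10624854239}{33124} \approx 3.2076 \cdot 10^{5}$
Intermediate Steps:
$C = 110$ ($C = -9 - -119 = -9 + 119 = 110$)
$S{\left(o,q \right)} = q^{2}$
$f{\left(G \right)} = 110 G^{2}$
$f{\left(K \right)} - S{\left(151,\frac{1}{-182} \right)} = 110 \left(-54\right)^{2} - \left(\frac{1}{-182}\right)^{2} = 110 \cdot 2916 - \left(- \frac{1}{182}\right)^{2} = 320760 - \frac{1}{33124} = \frac{10624854239}{33124}$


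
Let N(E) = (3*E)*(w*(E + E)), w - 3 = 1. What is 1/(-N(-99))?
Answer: -1/235224 ≈ -4.2513e-6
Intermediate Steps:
w = 4 (w = 3 + 1 = 4)
N(E) = 24*E² (N(E) = (3*E)*(4*(E + E)) = (3*E)*(4*(2*E)) = (3*E)*(8*E) = 24*E²)
1/(-N(-99)) = 1/(-24*(-99)²) = 1/(-24*9801) = 1/(-1*235224) = 1/(-235224) = -1/235224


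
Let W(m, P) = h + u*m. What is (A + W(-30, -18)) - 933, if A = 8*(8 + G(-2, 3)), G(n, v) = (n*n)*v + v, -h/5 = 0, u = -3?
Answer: -659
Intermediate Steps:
h = 0 (h = -5*0 = 0)
G(n, v) = v + v*n² (G(n, v) = n²*v + v = v*n² + v = v + v*n²)
A = 184 (A = 8*(8 + 3*(1 + (-2)²)) = 8*(8 + 3*(1 + 4)) = 8*(8 + 3*5) = 8*(8 + 15) = 8*23 = 184)
W(m, P) = -3*m (W(m, P) = 0 - 3*m = -3*m)
(A + W(-30, -18)) - 933 = (184 - 3*(-30)) - 933 = (184 + 90) - 933 = 274 - 933 = -659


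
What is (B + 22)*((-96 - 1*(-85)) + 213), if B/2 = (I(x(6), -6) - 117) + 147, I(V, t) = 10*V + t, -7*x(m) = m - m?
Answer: 14140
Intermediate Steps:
x(m) = 0 (x(m) = -(m - m)/7 = -1/7*0 = 0)
I(V, t) = t + 10*V
B = 48 (B = 2*(((-6 + 10*0) - 117) + 147) = 2*(((-6 + 0) - 117) + 147) = 2*((-6 - 117) + 147) = 2*(-123 + 147) = 2*24 = 48)
(B + 22)*((-96 - 1*(-85)) + 213) = (48 + 22)*((-96 - 1*(-85)) + 213) = 70*((-96 + 85) + 213) = 70*(-11 + 213) = 70*202 = 14140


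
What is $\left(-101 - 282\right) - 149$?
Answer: $-532$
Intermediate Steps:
$\left(-101 - 282\right) - 149 = -383 - 149 = -532$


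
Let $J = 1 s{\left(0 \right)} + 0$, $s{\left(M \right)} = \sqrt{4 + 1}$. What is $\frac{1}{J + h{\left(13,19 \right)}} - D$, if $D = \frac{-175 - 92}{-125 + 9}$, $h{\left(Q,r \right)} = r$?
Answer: $- \frac{5803}{2581} - \frac{\sqrt{5}}{356} \approx -2.2546$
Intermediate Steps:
$s{\left(M \right)} = \sqrt{5}$
$J = \sqrt{5}$ ($J = 1 \sqrt{5} + 0 = \sqrt{5} + 0 = \sqrt{5} \approx 2.2361$)
$D = \frac{267}{116}$ ($D = - \frac{267}{-116} = \left(-267\right) \left(- \frac{1}{116}\right) = \frac{267}{116} \approx 2.3017$)
$\frac{1}{J + h{\left(13,19 \right)}} - D = \frac{1}{\sqrt{5} + 19} - \frac{267}{116} = \frac{1}{19 + \sqrt{5}} - \frac{267}{116} = - \frac{267}{116} + \frac{1}{19 + \sqrt{5}}$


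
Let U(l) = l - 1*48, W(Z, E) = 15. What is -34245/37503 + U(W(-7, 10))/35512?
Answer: -135260671/147978504 ≈ -0.91406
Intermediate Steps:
U(l) = -48 + l (U(l) = l - 48 = -48 + l)
-34245/37503 + U(W(-7, 10))/35512 = -34245/37503 + (-48 + 15)/35512 = -34245*1/37503 - 33*1/35512 = -3805/4167 - 33/35512 = -135260671/147978504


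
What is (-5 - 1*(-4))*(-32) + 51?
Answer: 83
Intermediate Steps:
(-5 - 1*(-4))*(-32) + 51 = (-5 + 4)*(-32) + 51 = -1*(-32) + 51 = 32 + 51 = 83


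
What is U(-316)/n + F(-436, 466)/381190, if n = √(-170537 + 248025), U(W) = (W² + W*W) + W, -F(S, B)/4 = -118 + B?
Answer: -696/190595 + 49849*√4843/4843 ≈ 716.30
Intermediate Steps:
F(S, B) = 472 - 4*B (F(S, B) = -4*(-118 + B) = 472 - 4*B)
U(W) = W + 2*W² (U(W) = (W² + W²) + W = 2*W² + W = W + 2*W²)
n = 4*√4843 (n = √77488 = 4*√4843 ≈ 278.37)
U(-316)/n + F(-436, 466)/381190 = (-316*(1 + 2*(-316)))/((4*√4843)) + (472 - 4*466)/381190 = (-316*(1 - 632))*(√4843/19372) + (472 - 1864)*(1/381190) = (-316*(-631))*(√4843/19372) - 1392*1/381190 = 199396*(√4843/19372) - 696/190595 = 49849*√4843/4843 - 696/190595 = -696/190595 + 49849*√4843/4843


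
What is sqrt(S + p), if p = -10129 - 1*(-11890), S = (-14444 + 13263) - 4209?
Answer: I*sqrt(3629) ≈ 60.241*I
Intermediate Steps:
S = -5390 (S = -1181 - 4209 = -5390)
p = 1761 (p = -10129 + 11890 = 1761)
sqrt(S + p) = sqrt(-5390 + 1761) = sqrt(-3629) = I*sqrt(3629)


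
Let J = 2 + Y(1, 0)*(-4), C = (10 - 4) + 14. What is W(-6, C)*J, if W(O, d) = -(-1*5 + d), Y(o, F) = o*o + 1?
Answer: 90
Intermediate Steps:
Y(o, F) = 1 + o**2 (Y(o, F) = o**2 + 1 = 1 + o**2)
C = 20 (C = 6 + 14 = 20)
J = -6 (J = 2 + (1 + 1**2)*(-4) = 2 + (1 + 1)*(-4) = 2 + 2*(-4) = 2 - 8 = -6)
W(O, d) = 5 - d (W(O, d) = -(-5 + d) = 5 - d)
W(-6, C)*J = (5 - 1*20)*(-6) = (5 - 20)*(-6) = -15*(-6) = 90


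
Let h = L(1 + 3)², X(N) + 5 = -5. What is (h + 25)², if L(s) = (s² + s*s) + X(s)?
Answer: 259081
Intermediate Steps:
X(N) = -10 (X(N) = -5 - 5 = -10)
L(s) = -10 + 2*s² (L(s) = (s² + s*s) - 10 = (s² + s²) - 10 = 2*s² - 10 = -10 + 2*s²)
h = 484 (h = (-10 + 2*(1 + 3)²)² = (-10 + 2*4²)² = (-10 + 2*16)² = (-10 + 32)² = 22² = 484)
(h + 25)² = (484 + 25)² = 509² = 259081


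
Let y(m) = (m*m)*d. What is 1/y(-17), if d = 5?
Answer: 1/1445 ≈ 0.00069204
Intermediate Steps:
y(m) = 5*m² (y(m) = (m*m)*5 = m²*5 = 5*m²)
1/y(-17) = 1/(5*(-17)²) = 1/(5*289) = 1/1445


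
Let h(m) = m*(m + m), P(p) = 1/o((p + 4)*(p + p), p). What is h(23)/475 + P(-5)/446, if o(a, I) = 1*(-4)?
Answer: 1886997/847400 ≈ 2.2268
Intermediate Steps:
o(a, I) = -4
P(p) = -¼ (P(p) = 1/(-4) = -¼)
h(m) = 2*m² (h(m) = m*(2*m) = 2*m²)
h(23)/475 + P(-5)/446 = (2*23²)/475 - ¼/446 = (2*529)*(1/475) - ¼*1/446 = 1058*(1/475) - 1/1784 = 1058/475 - 1/1784 = 1886997/847400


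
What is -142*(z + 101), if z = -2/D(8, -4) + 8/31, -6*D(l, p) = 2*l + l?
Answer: -447939/31 ≈ -14450.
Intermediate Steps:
D(l, p) = -l/2 (D(l, p) = -(2*l + l)/6 = -l/2)
z = 47/62 (z = -2/((-½*8)) + 8/31 = -2/(-4) + 8*(1/31) = -2*(-¼) + 8/31 = ½ + 8/31 = 47/62 ≈ 0.75806)
-142*(z + 101) = -142*(47/62 + 101) = -142*6309/62 = -447939/31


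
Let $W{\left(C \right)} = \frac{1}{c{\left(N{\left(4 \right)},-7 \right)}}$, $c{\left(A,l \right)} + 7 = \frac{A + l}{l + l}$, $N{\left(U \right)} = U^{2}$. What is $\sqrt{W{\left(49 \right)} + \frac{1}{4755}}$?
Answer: $\frac{i \sqrt{33815377455}}{508785} \approx 0.36143 i$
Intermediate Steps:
$c{\left(A,l \right)} = -7 + \frac{A + l}{2 l}$ ($c{\left(A,l \right)} = -7 + \frac{A + l}{l + l} = -7 + \frac{A + l}{2 l}$)
$W{\left(C \right)} = - \frac{14}{107}$ ($W{\left(C \right)} = \frac{1}{\frac{1}{2} \frac{1}{-7} \left(4^{2} - -91\right)} = \frac{1}{\frac{1}{2} \left(- \frac{1}{7}\right) \left(16 + 91\right)} = \frac{1}{\frac{1}{2} \left(- \frac{1}{7}\right) 107} = \frac{1}{- \frac{107}{14}} = - \frac{14}{107}$)
$\sqrt{W{\left(49 \right)} + \frac{1}{4755}} = \sqrt{- \frac{14}{107} + \frac{1}{4755}} = \sqrt{- \frac{66463}{508785}} = \frac{i \sqrt{33815377455}}{508785}$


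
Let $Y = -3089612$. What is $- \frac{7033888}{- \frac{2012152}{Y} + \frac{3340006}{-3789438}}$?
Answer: $\frac{10294001113547085216}{336799670887} \approx 3.0564 \cdot 10^{7}$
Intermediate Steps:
$- \frac{7033888}{- \frac{2012152}{Y} + \frac{3340006}{-3789438}} = - \frac{7033888}{- \frac{2012152}{-3089612} + \frac{3340006}{-3789438}} = - \frac{7033888}{\left(-2012152\right) \left(- \frac{1}{3089612}\right) + 3340006 \left(- \frac{1}{3789438}\right)} = - \frac{7033888}{\frac{503038}{772403} - \frac{1670003}{1894719}} = - \frac{7033888}{- \frac{336799670887}{1463486639757}} = \left(-7033888\right) \left(- \frac{1463486639757}{336799670887}\right) = \frac{10294001113547085216}{336799670887}$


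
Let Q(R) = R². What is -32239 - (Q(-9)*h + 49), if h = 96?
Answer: -40064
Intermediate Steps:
-32239 - (Q(-9)*h + 49) = -32239 - ((-9)²*96 + 49) = -32239 - (81*96 + 49) = -32239 - (7776 + 49) = -32239 - 1*7825 = -32239 - 7825 = -40064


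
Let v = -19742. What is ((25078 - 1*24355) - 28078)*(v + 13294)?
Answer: 176385040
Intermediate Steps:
((25078 - 1*24355) - 28078)*(v + 13294) = ((25078 - 1*24355) - 28078)*(-19742 + 13294) = ((25078 - 24355) - 28078)*(-6448) = (723 - 28078)*(-6448) = -27355*(-6448) = 176385040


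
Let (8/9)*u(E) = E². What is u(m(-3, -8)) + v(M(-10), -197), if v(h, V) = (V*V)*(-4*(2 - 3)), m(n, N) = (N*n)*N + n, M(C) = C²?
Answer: 1584113/8 ≈ 1.9801e+5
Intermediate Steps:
m(n, N) = n + n*N² (m(n, N) = n*N² + n = n + n*N²)
u(E) = 9*E²/8
v(h, V) = 4*V² (v(h, V) = V²*(-4*(-1)) = V²*4 = 4*V²)
u(m(-3, -8)) + v(M(-10), -197) = 9*(-3*(1 + (-8)²))²/8 + 4*(-197)² = 9*(-3*(1 + 64))²/8 + 4*38809 = 9*(-3*65)²/8 + 155236 = (9/8)*(-195)² + 155236 = (9/8)*38025 + 155236 = 342225/8 + 155236 = 1584113/8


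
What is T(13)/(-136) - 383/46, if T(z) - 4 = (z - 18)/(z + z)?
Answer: -679421/81328 ≈ -8.3541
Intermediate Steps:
T(z) = 4 + (-18 + z)/(2*z) (T(z) = 4 + (z - 18)/(z + z) = 4 + (-18 + z)/((2*z)) = 4 + (-18 + z)*(1/(2*z)) = 4 + (-18 + z)/(2*z))
T(13)/(-136) - 383/46 = (9/2 - 9/13)/(-136) - 383/46 = (9/2 - 9*1/13)*(-1/136) - 383*1/46 = (9/2 - 9/13)*(-1/136) - 383/46 = (99/26)*(-1/136) - 383/46 = -99/3536 - 383/46 = -679421/81328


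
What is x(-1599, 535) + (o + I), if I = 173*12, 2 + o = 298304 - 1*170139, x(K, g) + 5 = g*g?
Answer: 416459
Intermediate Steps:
x(K, g) = -5 + g² (x(K, g) = -5 + g*g = -5 + g²)
o = 128163 (o = -2 + (298304 - 1*170139) = -2 + (298304 - 170139) = -2 + 128165 = 128163)
I = 2076
x(-1599, 535) + (o + I) = (-5 + 535²) + (128163 + 2076) = (-5 + 286225) + 130239 = 286220 + 130239 = 416459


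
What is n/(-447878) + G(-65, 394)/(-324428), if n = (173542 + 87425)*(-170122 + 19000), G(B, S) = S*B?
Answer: 246052997762701/2794310842 ≈ 88055.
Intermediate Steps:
G(B, S) = B*S
n = -39437854974 (n = 260967*(-151122) = -39437854974)
n/(-447878) + G(-65, 394)/(-324428) = -39437854974/(-447878) - 65*394/(-324428) = -39437854974*(-1/447878) - 25610*(-1/324428) = 19718927487/223939 + 985/12478 = 246052997762701/2794310842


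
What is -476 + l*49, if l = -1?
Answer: -525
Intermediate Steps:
-476 + l*49 = -476 - 1*49 = -476 - 49 = -525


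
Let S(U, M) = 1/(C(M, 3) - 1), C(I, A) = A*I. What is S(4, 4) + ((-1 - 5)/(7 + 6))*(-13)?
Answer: 67/11 ≈ 6.0909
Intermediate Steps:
S(U, M) = 1/(-1 + 3*M) (S(U, M) = 1/(3*M - 1) = 1/(-1 + 3*M))
S(4, 4) + ((-1 - 5)/(7 + 6))*(-13) = 1/(-1 + 3*4) + ((-1 - 5)/(7 + 6))*(-13) = 1/(-1 + 12) - 6/13*(-13) = 1/11 - 6*1/13*(-13) = 1/11 - 6/13*(-13) = 1/11 + 6 = 67/11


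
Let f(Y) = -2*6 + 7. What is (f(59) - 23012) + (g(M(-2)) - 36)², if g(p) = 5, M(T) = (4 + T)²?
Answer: -22056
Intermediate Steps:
f(Y) = -5 (f(Y) = -12 + 7 = -5)
(f(59) - 23012) + (g(M(-2)) - 36)² = (-5 - 23012) + (5 - 36)² = -23017 + (-31)² = -23017 + 961 = -22056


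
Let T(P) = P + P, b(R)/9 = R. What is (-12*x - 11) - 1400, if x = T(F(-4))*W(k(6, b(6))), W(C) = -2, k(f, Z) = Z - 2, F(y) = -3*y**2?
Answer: -3715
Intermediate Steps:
b(R) = 9*R
T(P) = 2*P
k(f, Z) = -2 + Z
x = 192 (x = (2*(-3*(-4)**2))*(-2) = (2*(-3*16))*(-2) = (2*(-48))*(-2) = -96*(-2) = 192)
(-12*x - 11) - 1400 = (-12*192 - 11) - 1400 = (-2304 - 11) - 1400 = -2315 - 1400 = -3715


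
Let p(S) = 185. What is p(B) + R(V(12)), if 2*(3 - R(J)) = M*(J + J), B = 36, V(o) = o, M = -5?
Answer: 248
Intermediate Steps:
R(J) = 3 + 5*J (R(J) = 3 - (-5)*(J + J)/2 = 3 - (-5)*2*J/2 = 3 - (-5)*J = 3 + 5*J)
p(B) + R(V(12)) = 185 + (3 + 5*12) = 185 + (3 + 60) = 185 + 63 = 248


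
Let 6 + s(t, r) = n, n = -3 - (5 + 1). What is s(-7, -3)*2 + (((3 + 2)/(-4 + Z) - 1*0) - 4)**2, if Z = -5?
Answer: -749/81 ≈ -9.2469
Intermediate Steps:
n = -9 (n = -3 - 1*6 = -3 - 6 = -9)
s(t, r) = -15 (s(t, r) = -6 - 9 = -15)
s(-7, -3)*2 + (((3 + 2)/(-4 + Z) - 1*0) - 4)**2 = -15*2 + (((3 + 2)/(-4 - 5) - 1*0) - 4)**2 = -30 + ((5/(-9) + 0) - 4)**2 = -30 + ((5*(-1/9) + 0) - 4)**2 = -30 + ((-5/9 + 0) - 4)**2 = -30 + (-5/9 - 4)**2 = -30 + (-41/9)**2 = -30 + 1681/81 = -749/81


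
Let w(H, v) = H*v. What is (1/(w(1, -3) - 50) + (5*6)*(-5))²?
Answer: 63218401/2809 ≈ 22506.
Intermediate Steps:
(1/(w(1, -3) - 50) + (5*6)*(-5))² = (1/(1*(-3) - 50) + (5*6)*(-5))² = (1/(-3 - 50) + 30*(-5))² = (1/(-53) - 150)² = (-1/53 - 150)² = (-7951/53)² = 63218401/2809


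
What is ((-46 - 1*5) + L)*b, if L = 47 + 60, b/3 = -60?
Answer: -10080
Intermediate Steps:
b = -180 (b = 3*(-60) = -180)
L = 107
((-46 - 1*5) + L)*b = ((-46 - 1*5) + 107)*(-180) = ((-46 - 5) + 107)*(-180) = (-51 + 107)*(-180) = 56*(-180) = -10080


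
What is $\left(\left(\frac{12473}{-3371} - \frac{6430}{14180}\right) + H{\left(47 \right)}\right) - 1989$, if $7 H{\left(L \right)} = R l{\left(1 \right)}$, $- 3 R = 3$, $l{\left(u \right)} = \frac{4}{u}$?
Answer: $- \frac{66711126175}{33460546} \approx -1993.7$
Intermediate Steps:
$R = -1$ ($R = \left(- \frac{1}{3}\right) 3 = -1$)
$H{\left(L \right)} = - \frac{4}{7}$ ($H{\left(L \right)} = \frac{\left(-1\right) \frac{4}{1}}{7} = \frac{\left(-1\right) 4 \cdot 1}{7} = \frac{\left(-1\right) 4}{7} = \frac{1}{7} \left(-4\right) = - \frac{4}{7}$)
$\left(\left(\frac{12473}{-3371} - \frac{6430}{14180}\right) + H{\left(47 \right)}\right) - 1989 = \left(\left(\frac{12473}{-3371} - \frac{6430}{14180}\right) - \frac{4}{7}\right) - 1989 = \left(\left(12473 \left(- \frac{1}{3371}\right) - \frac{643}{1418}\right) - \frac{4}{7}\right) - 1989 = \left(\left(- \frac{12473}{3371} - \frac{643}{1418}\right) - \frac{4}{7}\right) - 1989 = \left(- \frac{19854267}{4780078} - \frac{4}{7}\right) - 1989 = - \frac{158100181}{33460546} - 1989 = - \frac{66711126175}{33460546}$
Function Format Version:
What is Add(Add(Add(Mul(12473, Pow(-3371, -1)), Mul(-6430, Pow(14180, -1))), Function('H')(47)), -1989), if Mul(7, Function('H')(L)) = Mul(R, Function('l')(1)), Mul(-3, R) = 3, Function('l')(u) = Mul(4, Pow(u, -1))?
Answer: Rational(-66711126175, 33460546) ≈ -1993.7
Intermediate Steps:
R = -1 (R = Mul(Rational(-1, 3), 3) = -1)
Function('H')(L) = Rational(-4, 7) (Function('H')(L) = Mul(Rational(1, 7), Mul(-1, Mul(4, Pow(1, -1)))) = Mul(Rational(1, 7), Mul(-1, Mul(4, 1))) = Mul(Rational(1, 7), Mul(-1, 4)) = Mul(Rational(1, 7), -4) = Rational(-4, 7))
Add(Add(Add(Mul(12473, Pow(-3371, -1)), Mul(-6430, Pow(14180, -1))), Function('H')(47)), -1989) = Add(Add(Add(Mul(12473, Pow(-3371, -1)), Mul(-6430, Pow(14180, -1))), Rational(-4, 7)), -1989) = Add(Add(Add(Mul(12473, Rational(-1, 3371)), Mul(-6430, Rational(1, 14180))), Rational(-4, 7)), -1989) = Add(Add(Add(Rational(-12473, 3371), Rational(-643, 1418)), Rational(-4, 7)), -1989) = Add(Add(Rational(-19854267, 4780078), Rational(-4, 7)), -1989) = Add(Rational(-158100181, 33460546), -1989) = Rational(-66711126175, 33460546)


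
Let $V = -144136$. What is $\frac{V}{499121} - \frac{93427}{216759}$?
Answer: $- \frac{77874152891}{108188968839} \approx -0.7198$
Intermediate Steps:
$\frac{V}{499121} - \frac{93427}{216759} = - \frac{144136}{499121} - \frac{93427}{216759} = - \frac{77874152891}{108188968839}$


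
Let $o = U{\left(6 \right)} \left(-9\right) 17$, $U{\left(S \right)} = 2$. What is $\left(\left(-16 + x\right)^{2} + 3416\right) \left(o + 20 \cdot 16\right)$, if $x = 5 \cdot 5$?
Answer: $48958$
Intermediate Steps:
$x = 25$
$o = -306$ ($o = 2 \left(-9\right) 17 = \left(-18\right) 17 = -306$)
$\left(\left(-16 + x\right)^{2} + 3416\right) \left(o + 20 \cdot 16\right) = \left(\left(-16 + 25\right)^{2} + 3416\right) \left(-306 + 20 \cdot 16\right) = \left(9^{2} + 3416\right) \left(-306 + 320\right) = \left(81 + 3416\right) 14 = 3497 \cdot 14 = 48958$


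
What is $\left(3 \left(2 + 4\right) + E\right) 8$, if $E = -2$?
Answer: $128$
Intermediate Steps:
$\left(3 \left(2 + 4\right) + E\right) 8 = \left(3 \left(2 + 4\right) - 2\right) 8 = \left(3 \cdot 6 - 2\right) 8 = \left(18 - 2\right) 8 = 16 \cdot 8 = 128$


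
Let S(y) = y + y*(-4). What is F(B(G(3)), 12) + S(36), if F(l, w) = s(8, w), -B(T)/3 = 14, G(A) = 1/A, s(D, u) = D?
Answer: -100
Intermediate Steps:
G(A) = 1/A
B(T) = -42 (B(T) = -3*14 = -42)
F(l, w) = 8
S(y) = -3*y (S(y) = y - 4*y = -3*y)
F(B(G(3)), 12) + S(36) = 8 - 3*36 = 8 - 108 = -100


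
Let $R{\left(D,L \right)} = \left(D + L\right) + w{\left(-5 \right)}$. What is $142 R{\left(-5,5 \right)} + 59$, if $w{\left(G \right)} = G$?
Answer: $-651$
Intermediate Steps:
$R{\left(D,L \right)} = -5 + D + L$ ($R{\left(D,L \right)} = \left(D + L\right) - 5 = -5 + D + L$)
$142 R{\left(-5,5 \right)} + 59 = 142 \left(-5 - 5 + 5\right) + 59 = 142 \left(-5\right) + 59 = -710 + 59 = -651$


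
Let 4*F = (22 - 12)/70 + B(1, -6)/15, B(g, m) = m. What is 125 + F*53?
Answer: 17023/140 ≈ 121.59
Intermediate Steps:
F = -9/140 (F = ((22 - 12)/70 - 6/15)/4 = (10*(1/70) - 6*1/15)/4 = (⅐ - ⅖)/4 = (¼)*(-9/35) = -9/140 ≈ -0.064286)
125 + F*53 = 125 - 9/140*53 = 125 - 477/140 = 17023/140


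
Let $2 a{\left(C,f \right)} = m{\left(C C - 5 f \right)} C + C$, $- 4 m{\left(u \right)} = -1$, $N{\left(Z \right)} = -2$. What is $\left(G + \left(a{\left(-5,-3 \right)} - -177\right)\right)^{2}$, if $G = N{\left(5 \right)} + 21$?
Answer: $\frac{2380849}{64} \approx 37201.0$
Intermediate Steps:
$m{\left(u \right)} = \frac{1}{4}$ ($m{\left(u \right)} = \left(- \frac{1}{4}\right) \left(-1\right) = \frac{1}{4}$)
$a{\left(C,f \right)} = \frac{5 C}{8}$ ($a{\left(C,f \right)} = \frac{\frac{C}{4} + C}{2} = \frac{\frac{5}{4} C}{2} = \frac{5 C}{8}$)
$G = 19$ ($G = -2 + 21 = 19$)
$\left(G + \left(a{\left(-5,-3 \right)} - -177\right)\right)^{2} = \left(19 + \left(\frac{5}{8} \left(-5\right) - -177\right)\right)^{2} = \left(19 + \left(- \frac{25}{8} + 177\right)\right)^{2} = \left(19 + \frac{1391}{8}\right)^{2} = \left(\frac{1543}{8}\right)^{2} = \frac{2380849}{64}$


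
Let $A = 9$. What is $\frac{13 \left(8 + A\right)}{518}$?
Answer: $\frac{221}{518} \approx 0.42664$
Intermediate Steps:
$\frac{13 \left(8 + A\right)}{518} = \frac{13 \left(8 + 9\right)}{518} = 13 \cdot 17 \cdot \frac{1}{518} = 221 \cdot \frac{1}{518} = \frac{221}{518}$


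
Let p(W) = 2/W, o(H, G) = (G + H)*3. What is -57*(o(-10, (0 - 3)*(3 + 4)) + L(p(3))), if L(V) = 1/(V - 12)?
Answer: 180405/34 ≈ 5306.0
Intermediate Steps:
o(H, G) = 3*G + 3*H
L(V) = 1/(-12 + V)
-57*(o(-10, (0 - 3)*(3 + 4)) + L(p(3))) = -57*((3*((0 - 3)*(3 + 4)) + 3*(-10)) + 1/(-12 + 2/3)) = -57*((3*(-3*7) - 30) + 1/(-12 + 2*(1/3))) = -57*((3*(-21) - 30) + 1/(-12 + 2/3)) = -57*((-63 - 30) + 1/(-34/3)) = -57*(-93 - 3/34) = -57*(-3165/34) = 180405/34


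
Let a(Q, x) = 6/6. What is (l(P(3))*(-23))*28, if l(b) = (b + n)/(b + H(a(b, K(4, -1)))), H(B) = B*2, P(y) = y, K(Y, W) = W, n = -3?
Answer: 0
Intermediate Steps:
a(Q, x) = 1 (a(Q, x) = 6*(1/6) = 1)
H(B) = 2*B
l(b) = (-3 + b)/(2 + b) (l(b) = (b - 3)/(b + 2*1) = (-3 + b)/(b + 2) = (-3 + b)/(2 + b))
(l(P(3))*(-23))*28 = (((-3 + 3)/(2 + 3))*(-23))*28 = ((0/5)*(-23))*28 = (((1/5)*0)*(-23))*28 = (0*(-23))*28 = 0*28 = 0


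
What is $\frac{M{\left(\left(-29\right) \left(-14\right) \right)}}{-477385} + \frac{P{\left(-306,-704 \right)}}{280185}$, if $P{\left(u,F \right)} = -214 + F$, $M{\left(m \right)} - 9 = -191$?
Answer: $- \frac{25816384}{8917074415} \approx -0.0028952$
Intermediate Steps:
$M{\left(m \right)} = -182$ ($M{\left(m \right)} = 9 - 191 = -182$)
$\frac{M{\left(\left(-29\right) \left(-14\right) \right)}}{-477385} + \frac{P{\left(-306,-704 \right)}}{280185} = - \frac{182}{-477385} + \frac{-214 - 704}{280185} = \left(-182\right) \left(- \frac{1}{477385}\right) - \frac{306}{93395} = \frac{182}{477385} - \frac{306}{93395} = - \frac{25816384}{8917074415}$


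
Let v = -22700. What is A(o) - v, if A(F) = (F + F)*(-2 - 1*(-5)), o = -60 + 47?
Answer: 22622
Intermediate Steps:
o = -13
A(F) = 6*F (A(F) = (2*F)*(-2 + 5) = (2*F)*3 = 6*F)
A(o) - v = 6*(-13) - 1*(-22700) = -78 + 22700 = 22622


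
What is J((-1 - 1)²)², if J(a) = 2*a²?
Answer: 1024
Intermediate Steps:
J((-1 - 1)²)² = (2*((-1 - 1)²)²)² = (2*((-2)²)²)² = (2*4²)² = (2*16)² = 32² = 1024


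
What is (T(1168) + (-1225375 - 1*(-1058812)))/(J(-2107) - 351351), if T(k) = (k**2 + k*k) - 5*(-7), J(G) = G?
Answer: -1280960/176729 ≈ -7.2482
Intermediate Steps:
T(k) = 35 + 2*k**2 (T(k) = (k**2 + k**2) + 35 = 2*k**2 + 35 = 35 + 2*k**2)
(T(1168) + (-1225375 - 1*(-1058812)))/(J(-2107) - 351351) = ((35 + 2*1168**2) + (-1225375 - 1*(-1058812)))/(-2107 - 351351) = ((35 + 2*1364224) + (-1225375 + 1058812))/(-353458) = ((35 + 2728448) - 166563)*(-1/353458) = (2728483 - 166563)*(-1/353458) = 2561920*(-1/353458) = -1280960/176729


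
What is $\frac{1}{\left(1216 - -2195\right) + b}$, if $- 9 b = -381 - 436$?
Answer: $\frac{9}{31516} \approx 0.00028557$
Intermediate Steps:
$b = \frac{817}{9}$ ($b = - \frac{-381 - 436}{9} = \left(- \frac{1}{9}\right) \left(-817\right) = \frac{817}{9} \approx 90.778$)
$\frac{1}{\left(1216 - -2195\right) + b} = \frac{1}{\left(1216 - -2195\right) + \frac{817}{9}} = \frac{1}{\left(1216 + 2195\right) + \frac{817}{9}} = \frac{1}{3411 + \frac{817}{9}} = \frac{1}{\frac{31516}{9}} = \frac{9}{31516}$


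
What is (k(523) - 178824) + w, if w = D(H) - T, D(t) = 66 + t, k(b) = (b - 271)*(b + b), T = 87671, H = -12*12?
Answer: -2981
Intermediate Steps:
H = -144
k(b) = 2*b*(-271 + b) (k(b) = (-271 + b)*(2*b) = 2*b*(-271 + b))
w = -87749 (w = (66 - 144) - 1*87671 = -78 - 87671 = -87749)
(k(523) - 178824) + w = (2*523*(-271 + 523) - 178824) - 87749 = (2*523*252 - 178824) - 87749 = (263592 - 178824) - 87749 = 84768 - 87749 = -2981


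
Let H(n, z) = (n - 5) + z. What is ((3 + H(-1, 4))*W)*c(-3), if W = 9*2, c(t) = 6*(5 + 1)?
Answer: 648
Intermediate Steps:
c(t) = 36 (c(t) = 6*6 = 36)
H(n, z) = -5 + n + z (H(n, z) = (-5 + n) + z = -5 + n + z)
W = 18
((3 + H(-1, 4))*W)*c(-3) = ((3 + (-5 - 1 + 4))*18)*36 = ((3 - 2)*18)*36 = (1*18)*36 = 18*36 = 648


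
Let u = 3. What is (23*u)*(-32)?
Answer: -2208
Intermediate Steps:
(23*u)*(-32) = (23*3)*(-32) = 69*(-32) = -2208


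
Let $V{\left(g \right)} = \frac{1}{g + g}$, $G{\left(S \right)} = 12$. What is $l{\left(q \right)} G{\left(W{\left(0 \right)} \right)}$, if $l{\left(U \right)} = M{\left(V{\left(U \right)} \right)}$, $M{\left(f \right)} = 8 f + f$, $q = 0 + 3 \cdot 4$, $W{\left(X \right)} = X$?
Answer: $\frac{9}{2} \approx 4.5$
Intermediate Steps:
$q = 12$ ($q = 0 + 12 = 12$)
$V{\left(g \right)} = \frac{1}{2 g}$
$M{\left(f \right)} = 9 f$
$l{\left(U \right)} = \frac{9}{2 U}$ ($l{\left(U \right)} = 9 \frac{1}{2 U} = \frac{9}{2 U}$)
$l{\left(q \right)} G{\left(W{\left(0 \right)} \right)} = \frac{9}{2 \cdot 12} \cdot 12 = \frac{9}{2} \cdot \frac{1}{12} \cdot 12 = \frac{3}{8} \cdot 12 = \frac{9}{2}$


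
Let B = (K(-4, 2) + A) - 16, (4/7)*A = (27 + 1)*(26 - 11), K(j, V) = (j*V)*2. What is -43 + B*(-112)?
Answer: -78779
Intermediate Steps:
K(j, V) = 2*V*j (K(j, V) = (V*j)*2 = 2*V*j)
A = 735 (A = 7*((27 + 1)*(26 - 11))/4 = 7*(28*15)/4 = (7/4)*420 = 735)
B = 703 (B = (2*2*(-4) + 735) - 16 = (-16 + 735) - 16 = 719 - 16 = 703)
-43 + B*(-112) = -43 + 703*(-112) = -43 - 78736 = -78779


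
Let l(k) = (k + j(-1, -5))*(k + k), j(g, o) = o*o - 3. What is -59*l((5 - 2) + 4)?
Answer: -23954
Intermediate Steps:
j(g, o) = -3 + o² (j(g, o) = o² - 3 = -3 + o²)
l(k) = 2*k*(22 + k) (l(k) = (k + (-3 + (-5)²))*(k + k) = (k + (-3 + 25))*(2*k) = (k + 22)*(2*k) = (22 + k)*(2*k) = 2*k*(22 + k))
-59*l((5 - 2) + 4) = -118*((5 - 2) + 4)*(22 + ((5 - 2) + 4)) = -118*(3 + 4)*(22 + (3 + 4)) = -118*7*(22 + 7) = -118*7*29 = -59*406 = -23954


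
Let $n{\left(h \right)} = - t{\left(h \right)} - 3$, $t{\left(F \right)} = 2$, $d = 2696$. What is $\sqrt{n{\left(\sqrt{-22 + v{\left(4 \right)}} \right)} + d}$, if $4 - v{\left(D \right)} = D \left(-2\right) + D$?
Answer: $3 \sqrt{299} \approx 51.875$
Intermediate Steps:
$v{\left(D \right)} = 4 + D$ ($v{\left(D \right)} = 4 - \left(D \left(-2\right) + D\right) = 4 - \left(- 2 D + D\right) = 4 - - D = 4 + D$)
$n{\left(h \right)} = -5$ ($n{\left(h \right)} = \left(-1\right) 2 - 3 = -2 - 3 = -5$)
$\sqrt{n{\left(\sqrt{-22 + v{\left(4 \right)}} \right)} + d} = \sqrt{-5 + 2696} = \sqrt{2691} = 3 \sqrt{299}$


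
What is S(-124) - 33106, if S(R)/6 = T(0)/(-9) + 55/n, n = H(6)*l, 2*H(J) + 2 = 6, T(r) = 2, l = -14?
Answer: -1391003/42 ≈ -33119.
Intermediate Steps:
H(J) = 2 (H(J) = -1 + (½)*6 = -1 + 3 = 2)
n = -28 (n = 2*(-14) = -28)
S(R) = -551/42 (S(R) = 6*(2/(-9) + 55/(-28)) = 6*(2*(-⅑) + 55*(-1/28)) = 6*(-2/9 - 55/28) = 6*(-551/252) = -551/42)
S(-124) - 33106 = -551/42 - 33106 = -1391003/42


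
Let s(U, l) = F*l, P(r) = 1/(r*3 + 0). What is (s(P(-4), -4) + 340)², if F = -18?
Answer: 169744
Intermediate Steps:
P(r) = 1/(3*r) (P(r) = 1/(3*r + 0) = 1/(3*r))
s(U, l) = -18*l
(s(P(-4), -4) + 340)² = (-18*(-4) + 340)² = (72 + 340)² = 412² = 169744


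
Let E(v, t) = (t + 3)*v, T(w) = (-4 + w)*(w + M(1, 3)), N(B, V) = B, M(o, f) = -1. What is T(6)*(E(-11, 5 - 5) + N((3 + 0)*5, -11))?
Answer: -180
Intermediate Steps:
T(w) = (-1 + w)*(-4 + w) (T(w) = (-4 + w)*(w - 1) = (-4 + w)*(-1 + w) = (-1 + w)*(-4 + w))
E(v, t) = v*(3 + t) (E(v, t) = (3 + t)*v = v*(3 + t))
T(6)*(E(-11, 5 - 5) + N((3 + 0)*5, -11)) = (4 + 6² - 5*6)*(-11*(3 + (5 - 5)) + (3 + 0)*5) = (4 + 36 - 30)*(-11*(3 + 0) + 3*5) = 10*(-11*3 + 15) = 10*(-33 + 15) = 10*(-18) = -180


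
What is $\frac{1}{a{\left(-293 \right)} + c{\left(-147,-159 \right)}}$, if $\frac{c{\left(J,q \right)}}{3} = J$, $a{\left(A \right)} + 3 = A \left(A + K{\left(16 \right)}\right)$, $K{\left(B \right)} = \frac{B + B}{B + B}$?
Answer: $\frac{1}{85112} \approx 1.1749 \cdot 10^{-5}$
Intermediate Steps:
$K{\left(B \right)} = 1$ ($K{\left(B \right)} = \frac{2 B}{2 B} = 2 B \frac{1}{2 B} = 1$)
$a{\left(A \right)} = -3 + A \left(1 + A\right)$ ($a{\left(A \right)} = -3 + A \left(A + 1\right) = -3 + A \left(1 + A\right)$)
$c{\left(J,q \right)} = 3 J$
$\frac{1}{a{\left(-293 \right)} + c{\left(-147,-159 \right)}} = \frac{1}{\left(-3 - 293 + \left(-293\right)^{2}\right) + 3 \left(-147\right)} = \frac{1}{\left(-3 - 293 + 85849\right) - 441} = \frac{1}{85553 - 441} = \frac{1}{85112}$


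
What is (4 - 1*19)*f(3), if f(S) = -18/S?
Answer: 90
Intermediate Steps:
(4 - 1*19)*f(3) = (4 - 1*19)*(-18/3) = (4 - 19)*(-18*⅓) = -15*(-6) = 90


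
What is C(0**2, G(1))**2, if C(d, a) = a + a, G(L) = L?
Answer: 4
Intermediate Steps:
C(d, a) = 2*a
C(0**2, G(1))**2 = (2*1)**2 = 2**2 = 4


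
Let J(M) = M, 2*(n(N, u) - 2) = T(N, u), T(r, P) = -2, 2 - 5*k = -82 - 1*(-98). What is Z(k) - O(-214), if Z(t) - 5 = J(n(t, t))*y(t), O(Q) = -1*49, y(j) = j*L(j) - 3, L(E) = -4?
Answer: 311/5 ≈ 62.200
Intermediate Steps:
k = -14/5 (k = 2/5 - (-82 - 1*(-98))/5 = 2/5 - (-82 + 98)/5 = 2/5 - 1/5*16 = 2/5 - 16/5 = -14/5 ≈ -2.8000)
n(N, u) = 1 (n(N, u) = 2 + (1/2)*(-2) = 2 - 1 = 1)
y(j) = -3 - 4*j (y(j) = j*(-4) - 3 = -4*j - 3 = -3 - 4*j)
O(Q) = -49
Z(t) = 2 - 4*t (Z(t) = 5 + 1*(-3 - 4*t) = 5 + (-3 - 4*t) = 2 - 4*t)
Z(k) - O(-214) = (2 - 4*(-14/5)) - 1*(-49) = (2 + 56/5) + 49 = 66/5 + 49 = 311/5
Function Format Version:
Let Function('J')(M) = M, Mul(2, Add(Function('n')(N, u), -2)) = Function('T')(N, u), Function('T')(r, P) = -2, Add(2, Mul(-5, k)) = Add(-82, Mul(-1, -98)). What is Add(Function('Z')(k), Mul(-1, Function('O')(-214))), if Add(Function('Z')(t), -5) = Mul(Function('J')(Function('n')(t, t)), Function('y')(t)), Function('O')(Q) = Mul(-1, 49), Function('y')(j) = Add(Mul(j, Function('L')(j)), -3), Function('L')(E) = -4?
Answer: Rational(311, 5) ≈ 62.200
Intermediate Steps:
k = Rational(-14, 5) (k = Add(Rational(2, 5), Mul(Rational(-1, 5), Add(-82, Mul(-1, -98)))) = Add(Rational(2, 5), Mul(Rational(-1, 5), Add(-82, 98))) = Add(Rational(2, 5), Mul(Rational(-1, 5), 16)) = Add(Rational(2, 5), Rational(-16, 5)) = Rational(-14, 5) ≈ -2.8000)
Function('n')(N, u) = 1 (Function('n')(N, u) = Add(2, Mul(Rational(1, 2), -2)) = Add(2, -1) = 1)
Function('y')(j) = Add(-3, Mul(-4, j)) (Function('y')(j) = Add(Mul(j, -4), -3) = Add(Mul(-4, j), -3) = Add(-3, Mul(-4, j)))
Function('O')(Q) = -49
Function('Z')(t) = Add(2, Mul(-4, t)) (Function('Z')(t) = Add(5, Mul(1, Add(-3, Mul(-4, t)))) = Add(5, Add(-3, Mul(-4, t))) = Add(2, Mul(-4, t)))
Add(Function('Z')(k), Mul(-1, Function('O')(-214))) = Add(Add(2, Mul(-4, Rational(-14, 5))), Mul(-1, -49)) = Add(Add(2, Rational(56, 5)), 49) = Add(Rational(66, 5), 49) = Rational(311, 5)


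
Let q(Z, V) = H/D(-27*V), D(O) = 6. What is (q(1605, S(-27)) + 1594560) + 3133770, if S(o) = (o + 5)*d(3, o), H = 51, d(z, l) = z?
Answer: 9456677/2 ≈ 4.7283e+6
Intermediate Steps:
S(o) = 15 + 3*o (S(o) = (o + 5)*3 = (5 + o)*3 = 15 + 3*o)
q(Z, V) = 17/2 (q(Z, V) = 51/6 = 51*(⅙) = 17/2)
(q(1605, S(-27)) + 1594560) + 3133770 = (17/2 + 1594560) + 3133770 = 3189137/2 + 3133770 = 9456677/2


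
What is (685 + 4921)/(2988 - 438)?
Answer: 2803/1275 ≈ 2.1984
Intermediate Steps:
(685 + 4921)/(2988 - 438) = 5606/2550 = 5606*(1/2550) = 2803/1275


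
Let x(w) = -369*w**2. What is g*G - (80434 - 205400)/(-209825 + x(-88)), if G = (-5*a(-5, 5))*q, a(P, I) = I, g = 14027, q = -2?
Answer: 2151293512384/3067361 ≈ 7.0135e+5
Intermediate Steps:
G = 50 (G = -5*5*(-2) = -25*(-2) = 50)
g*G - (80434 - 205400)/(-209825 + x(-88)) = 14027*50 - (80434 - 205400)/(-209825 - 369*(-88)**2) = 701350 - (-124966)/(-209825 - 369*7744) = 701350 - (-124966)/(-209825 - 2857536) = 701350 - (-124966)/(-3067361) = 701350 - (-124966)*(-1)/3067361 = 701350 - 1*124966/3067361 = 701350 - 124966/3067361 = 2151293512384/3067361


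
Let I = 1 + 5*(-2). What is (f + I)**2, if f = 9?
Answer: 0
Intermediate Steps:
I = -9 (I = 1 - 10 = -9)
(f + I)**2 = (9 - 9)**2 = 0**2 = 0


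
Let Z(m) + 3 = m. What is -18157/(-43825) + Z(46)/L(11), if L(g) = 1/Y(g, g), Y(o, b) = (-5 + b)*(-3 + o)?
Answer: 90472957/43825 ≈ 2064.4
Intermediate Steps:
L(g) = 1/(15 + g**2 - 8*g) (L(g) = 1/(15 - 5*g - 3*g + g*g) = 1/(15 - 5*g - 3*g + g**2) = 1/(15 + g**2 - 8*g))
Z(m) = -3 + m
-18157/(-43825) + Z(46)/L(11) = -18157/(-43825) + (-3 + 46)/(1/(15 + 11**2 - 8*11)) = -18157*(-1/43825) + 43/(1/(15 + 121 - 88)) = 18157/43825 + 43/(1/48) = 18157/43825 + 43*48 = 18157/43825 + 2064 = 90472957/43825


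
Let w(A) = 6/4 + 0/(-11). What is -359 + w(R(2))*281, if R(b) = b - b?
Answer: 125/2 ≈ 62.500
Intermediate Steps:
R(b) = 0
w(A) = 3/2 (w(A) = 6*(¼) + 0*(-1/11) = 3/2 + 0 = 3/2)
-359 + w(R(2))*281 = -359 + (3/2)*281 = -359 + 843/2 = 125/2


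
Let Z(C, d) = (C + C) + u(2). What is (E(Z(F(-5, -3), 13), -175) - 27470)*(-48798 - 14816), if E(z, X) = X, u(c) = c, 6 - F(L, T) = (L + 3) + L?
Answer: 1758609030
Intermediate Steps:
F(L, T) = 3 - 2*L (F(L, T) = 6 - ((L + 3) + L) = 6 - ((3 + L) + L) = 6 - (3 + 2*L) = 6 + (-3 - 2*L) = 3 - 2*L)
Z(C, d) = 2 + 2*C (Z(C, d) = (C + C) + 2 = 2*C + 2 = 2 + 2*C)
(E(Z(F(-5, -3), 13), -175) - 27470)*(-48798 - 14816) = (-175 - 27470)*(-48798 - 14816) = -27645*(-63614) = 1758609030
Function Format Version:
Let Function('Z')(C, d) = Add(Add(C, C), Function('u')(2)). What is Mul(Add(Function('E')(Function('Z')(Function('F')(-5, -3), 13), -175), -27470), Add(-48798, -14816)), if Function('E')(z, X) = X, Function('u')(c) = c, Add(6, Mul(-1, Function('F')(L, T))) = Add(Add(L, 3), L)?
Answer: 1758609030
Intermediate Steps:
Function('F')(L, T) = Add(3, Mul(-2, L)) (Function('F')(L, T) = Add(6, Mul(-1, Add(Add(L, 3), L))) = Add(6, Mul(-1, Add(Add(3, L), L))) = Add(6, Mul(-1, Add(3, Mul(2, L)))) = Add(6, Add(-3, Mul(-2, L))) = Add(3, Mul(-2, L)))
Function('Z')(C, d) = Add(2, Mul(2, C)) (Function('Z')(C, d) = Add(Add(C, C), 2) = Add(Mul(2, C), 2) = Add(2, Mul(2, C)))
Mul(Add(Function('E')(Function('Z')(Function('F')(-5, -3), 13), -175), -27470), Add(-48798, -14816)) = Mul(Add(-175, -27470), Add(-48798, -14816)) = Mul(-27645, -63614) = 1758609030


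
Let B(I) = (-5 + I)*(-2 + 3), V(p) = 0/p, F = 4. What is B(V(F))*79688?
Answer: -398440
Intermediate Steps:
V(p) = 0
B(I) = -5 + I (B(I) = (-5 + I)*1 = -5 + I)
B(V(F))*79688 = (-5 + 0)*79688 = -5*79688 = -398440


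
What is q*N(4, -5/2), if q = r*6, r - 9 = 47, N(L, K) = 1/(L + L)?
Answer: 42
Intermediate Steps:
N(L, K) = 1/(2*L)
r = 56 (r = 9 + 47 = 56)
q = 336 (q = 56*6 = 336)
q*N(4, -5/2) = 336*((½)/4) = 336*((½)*(¼)) = 336*(⅛) = 42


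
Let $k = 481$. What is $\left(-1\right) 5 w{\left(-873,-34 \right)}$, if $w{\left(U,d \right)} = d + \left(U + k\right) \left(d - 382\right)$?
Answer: $-815190$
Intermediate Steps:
$w{\left(U,d \right)} = d + \left(-382 + d\right) \left(481 + U\right)$ ($w{\left(U,d \right)} = d + \left(U + 481\right) \left(d - 382\right) = d + \left(481 + U\right) \left(-382 + d\right) = d + \left(-382 + d\right) \left(481 + U\right)$)
$\left(-1\right) 5 w{\left(-873,-34 \right)} = \left(-1\right) 5 \left(-183742 - -333486 + 482 \left(-34\right) - -29682\right) = - 5 \left(-183742 + 333486 - 16388 + 29682\right) = \left(-5\right) 163038 = -815190$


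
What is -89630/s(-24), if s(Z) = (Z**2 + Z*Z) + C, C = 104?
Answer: -44815/628 ≈ -71.361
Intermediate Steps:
s(Z) = 104 + 2*Z**2 (s(Z) = (Z**2 + Z*Z) + 104 = (Z**2 + Z**2) + 104 = 2*Z**2 + 104 = 104 + 2*Z**2)
-89630/s(-24) = -89630/(104 + 2*(-24)**2) = -89630/(104 + 2*576) = -89630/(104 + 1152) = -89630/1256 = -89630*1/1256 = -44815/628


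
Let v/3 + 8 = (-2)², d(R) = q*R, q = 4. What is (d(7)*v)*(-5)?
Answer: 1680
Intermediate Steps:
d(R) = 4*R
v = -12 (v = -24 + 3*(-2)² = -24 + 3*4 = -24 + 12 = -12)
(d(7)*v)*(-5) = ((4*7)*(-12))*(-5) = (28*(-12))*(-5) = -336*(-5) = 1680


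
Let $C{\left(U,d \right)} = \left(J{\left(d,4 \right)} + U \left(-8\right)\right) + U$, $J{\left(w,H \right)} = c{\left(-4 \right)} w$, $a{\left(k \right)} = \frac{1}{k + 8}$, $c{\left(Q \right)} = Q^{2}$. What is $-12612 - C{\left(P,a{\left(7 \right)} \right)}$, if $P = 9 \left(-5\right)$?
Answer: $- \frac{193921}{15} \approx -12928.0$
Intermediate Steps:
$P = -45$
$a{\left(k \right)} = \frac{1}{8 + k}$
$J{\left(w,H \right)} = 16 w$ ($J{\left(w,H \right)} = \left(-4\right)^{2} w = 16 w$)
$C{\left(U,d \right)} = - 7 U + 16 d$ ($C{\left(U,d \right)} = \left(16 d + U \left(-8\right)\right) + U = \left(16 d - 8 U\right) + U = \left(- 8 U + 16 d\right) + U = - 7 U + 16 d$)
$-12612 - C{\left(P,a{\left(7 \right)} \right)} = -12612 - \left(\left(-7\right) \left(-45\right) + \frac{16}{8 + 7}\right) = -12612 - \left(315 + \frac{16}{15}\right) = -12612 - \frac{4741}{15} = - \frac{193921}{15}$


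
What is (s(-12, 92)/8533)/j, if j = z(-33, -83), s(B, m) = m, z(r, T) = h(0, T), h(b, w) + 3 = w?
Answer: -2/15953 ≈ -0.00012537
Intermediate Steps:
h(b, w) = -3 + w
z(r, T) = -3 + T
j = -86 (j = -3 - 83 = -86)
(s(-12, 92)/8533)/j = (92/8533)/(-86) = (92*(1/8533))*(-1/86) = (4/371)*(-1/86) = -2/15953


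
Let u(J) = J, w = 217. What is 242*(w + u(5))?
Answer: 53724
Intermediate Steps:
242*(w + u(5)) = 242*(217 + 5) = 242*222 = 53724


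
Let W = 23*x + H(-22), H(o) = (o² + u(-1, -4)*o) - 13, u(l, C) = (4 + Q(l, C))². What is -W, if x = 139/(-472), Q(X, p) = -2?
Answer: -177579/472 ≈ -376.23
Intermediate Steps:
u(l, C) = 4 (u(l, C) = (4 - 2)² = 2² = 4)
x = -139/472 (x = 139*(-1/472) = -139/472 ≈ -0.29449)
H(o) = -13 + o² + 4*o (H(o) = (o² + 4*o) - 13 = -13 + o² + 4*o)
W = 177579/472 (W = 23*(-139/472) + (-13 + (-22)² + 4*(-22)) = -3197/472 + (-13 + 484 - 88) = -3197/472 + 383 = 177579/472 ≈ 376.23)
-W = -1*177579/472 = -177579/472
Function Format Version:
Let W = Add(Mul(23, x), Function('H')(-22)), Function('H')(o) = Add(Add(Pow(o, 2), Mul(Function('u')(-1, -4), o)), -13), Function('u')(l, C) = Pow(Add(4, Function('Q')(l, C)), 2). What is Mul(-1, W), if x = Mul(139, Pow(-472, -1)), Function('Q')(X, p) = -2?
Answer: Rational(-177579, 472) ≈ -376.23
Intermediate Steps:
Function('u')(l, C) = 4 (Function('u')(l, C) = Pow(Add(4, -2), 2) = Pow(2, 2) = 4)
x = Rational(-139, 472) (x = Mul(139, Rational(-1, 472)) = Rational(-139, 472) ≈ -0.29449)
Function('H')(o) = Add(-13, Pow(o, 2), Mul(4, o)) (Function('H')(o) = Add(Add(Pow(o, 2), Mul(4, o)), -13) = Add(-13, Pow(o, 2), Mul(4, o)))
W = Rational(177579, 472) (W = Add(Mul(23, Rational(-139, 472)), Add(-13, Pow(-22, 2), Mul(4, -22))) = Add(Rational(-3197, 472), Add(-13, 484, -88)) = Add(Rational(-3197, 472), 383) = Rational(177579, 472) ≈ 376.23)
Mul(-1, W) = Mul(-1, Rational(177579, 472)) = Rational(-177579, 472)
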